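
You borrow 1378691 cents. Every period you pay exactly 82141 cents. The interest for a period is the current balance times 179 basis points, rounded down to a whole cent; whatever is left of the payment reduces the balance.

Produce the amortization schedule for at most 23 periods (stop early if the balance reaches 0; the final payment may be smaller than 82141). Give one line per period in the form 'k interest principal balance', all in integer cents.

1. interest=⌊1378691·179/10000⌋=24678; principal=82141-24678=57463; balance=1378691-57463=1321228
2. interest=⌊1321228·179/10000⌋=23649; principal=82141-23649=58492; balance=1321228-58492=1262736
3. interest=⌊1262736·179/10000⌋=22602; principal=82141-22602=59539; balance=1262736-59539=1203197
4. interest=⌊1203197·179/10000⌋=21537; principal=82141-21537=60604; balance=1203197-60604=1142593
5. interest=⌊1142593·179/10000⌋=20452; principal=82141-20452=61689; balance=1142593-61689=1080904
6. interest=⌊1080904·179/10000⌋=19348; principal=82141-19348=62793; balance=1080904-62793=1018111
7. interest=⌊1018111·179/10000⌋=18224; principal=82141-18224=63917; balance=1018111-63917=954194
8. interest=⌊954194·179/10000⌋=17080; principal=82141-17080=65061; balance=954194-65061=889133
9. interest=⌊889133·179/10000⌋=15915; principal=82141-15915=66226; balance=889133-66226=822907
10. interest=⌊822907·179/10000⌋=14730; principal=82141-14730=67411; balance=822907-67411=755496
11. interest=⌊755496·179/10000⌋=13523; principal=82141-13523=68618; balance=755496-68618=686878
12. interest=⌊686878·179/10000⌋=12295; principal=82141-12295=69846; balance=686878-69846=617032
13. interest=⌊617032·179/10000⌋=11044; principal=82141-11044=71097; balance=617032-71097=545935
14. interest=⌊545935·179/10000⌋=9772; principal=82141-9772=72369; balance=545935-72369=473566
15. interest=⌊473566·179/10000⌋=8476; principal=82141-8476=73665; balance=473566-73665=399901
16. interest=⌊399901·179/10000⌋=7158; principal=82141-7158=74983; balance=399901-74983=324918
17. interest=⌊324918·179/10000⌋=5816; principal=82141-5816=76325; balance=324918-76325=248593
18. interest=⌊248593·179/10000⌋=4449; principal=82141-4449=77692; balance=248593-77692=170901
19. interest=⌊170901·179/10000⌋=3059; principal=82141-3059=79082; balance=170901-79082=91819
20. interest=⌊91819·179/10000⌋=1643; principal=82141-1643=80498; balance=91819-80498=11321
21. interest=⌊11321·179/10000⌋=202; principal=min(82141-202,11321)=11321; balance=11321-11321=0

1 24678 57463 1321228
2 23649 58492 1262736
3 22602 59539 1203197
4 21537 60604 1142593
5 20452 61689 1080904
6 19348 62793 1018111
7 18224 63917 954194
8 17080 65061 889133
9 15915 66226 822907
10 14730 67411 755496
11 13523 68618 686878
12 12295 69846 617032
13 11044 71097 545935
14 9772 72369 473566
15 8476 73665 399901
16 7158 74983 324918
17 5816 76325 248593
18 4449 77692 170901
19 3059 79082 91819
20 1643 80498 11321
21 202 11321 0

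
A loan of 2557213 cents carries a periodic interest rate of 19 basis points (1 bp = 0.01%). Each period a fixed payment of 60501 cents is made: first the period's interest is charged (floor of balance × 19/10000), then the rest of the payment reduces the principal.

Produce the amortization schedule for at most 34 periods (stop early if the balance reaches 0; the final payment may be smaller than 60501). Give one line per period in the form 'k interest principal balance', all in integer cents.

1 4858 55643 2501570
2 4752 55749 2445821
3 4647 55854 2389967
4 4540 55961 2334006
5 4434 56067 2277939
6 4328 56173 2221766
7 4221 56280 2165486
8 4114 56387 2109099
9 4007 56494 2052605
10 3899 56602 1996003
11 3792 56709 1939294
12 3684 56817 1882477
13 3576 56925 1825552
14 3468 57033 1768519
15 3360 57141 1711378
16 3251 57250 1654128
17 3142 57359 1596769
18 3033 57468 1539301
19 2924 57577 1481724
20 2815 57686 1424038
21 2705 57796 1366242
22 2595 57906 1308336
23 2485 58016 1250320
24 2375 58126 1192194
25 2265 58236 1133958
26 2154 58347 1075611
27 2043 58458 1017153
28 1932 58569 958584
29 1821 58680 899904
30 1709 58792 841112
31 1598 58903 782209
32 1486 59015 723194
33 1374 59127 664067
34 1261 59240 604827

1. interest=⌊2557213·19/10000⌋=4858; principal=60501-4858=55643; balance=2557213-55643=2501570
2. interest=⌊2501570·19/10000⌋=4752; principal=60501-4752=55749; balance=2501570-55749=2445821
3. interest=⌊2445821·19/10000⌋=4647; principal=60501-4647=55854; balance=2445821-55854=2389967
4. interest=⌊2389967·19/10000⌋=4540; principal=60501-4540=55961; balance=2389967-55961=2334006
5. interest=⌊2334006·19/10000⌋=4434; principal=60501-4434=56067; balance=2334006-56067=2277939
6. interest=⌊2277939·19/10000⌋=4328; principal=60501-4328=56173; balance=2277939-56173=2221766
7. interest=⌊2221766·19/10000⌋=4221; principal=60501-4221=56280; balance=2221766-56280=2165486
8. interest=⌊2165486·19/10000⌋=4114; principal=60501-4114=56387; balance=2165486-56387=2109099
9. interest=⌊2109099·19/10000⌋=4007; principal=60501-4007=56494; balance=2109099-56494=2052605
10. interest=⌊2052605·19/10000⌋=3899; principal=60501-3899=56602; balance=2052605-56602=1996003
11. interest=⌊1996003·19/10000⌋=3792; principal=60501-3792=56709; balance=1996003-56709=1939294
12. interest=⌊1939294·19/10000⌋=3684; principal=60501-3684=56817; balance=1939294-56817=1882477
13. interest=⌊1882477·19/10000⌋=3576; principal=60501-3576=56925; balance=1882477-56925=1825552
14. interest=⌊1825552·19/10000⌋=3468; principal=60501-3468=57033; balance=1825552-57033=1768519
15. interest=⌊1768519·19/10000⌋=3360; principal=60501-3360=57141; balance=1768519-57141=1711378
16. interest=⌊1711378·19/10000⌋=3251; principal=60501-3251=57250; balance=1711378-57250=1654128
17. interest=⌊1654128·19/10000⌋=3142; principal=60501-3142=57359; balance=1654128-57359=1596769
18. interest=⌊1596769·19/10000⌋=3033; principal=60501-3033=57468; balance=1596769-57468=1539301
19. interest=⌊1539301·19/10000⌋=2924; principal=60501-2924=57577; balance=1539301-57577=1481724
20. interest=⌊1481724·19/10000⌋=2815; principal=60501-2815=57686; balance=1481724-57686=1424038
21. interest=⌊1424038·19/10000⌋=2705; principal=60501-2705=57796; balance=1424038-57796=1366242
22. interest=⌊1366242·19/10000⌋=2595; principal=60501-2595=57906; balance=1366242-57906=1308336
23. interest=⌊1308336·19/10000⌋=2485; principal=60501-2485=58016; balance=1308336-58016=1250320
24. interest=⌊1250320·19/10000⌋=2375; principal=60501-2375=58126; balance=1250320-58126=1192194
25. interest=⌊1192194·19/10000⌋=2265; principal=60501-2265=58236; balance=1192194-58236=1133958
26. interest=⌊1133958·19/10000⌋=2154; principal=60501-2154=58347; balance=1133958-58347=1075611
27. interest=⌊1075611·19/10000⌋=2043; principal=60501-2043=58458; balance=1075611-58458=1017153
28. interest=⌊1017153·19/10000⌋=1932; principal=60501-1932=58569; balance=1017153-58569=958584
29. interest=⌊958584·19/10000⌋=1821; principal=60501-1821=58680; balance=958584-58680=899904
30. interest=⌊899904·19/10000⌋=1709; principal=60501-1709=58792; balance=899904-58792=841112
31. interest=⌊841112·19/10000⌋=1598; principal=60501-1598=58903; balance=841112-58903=782209
32. interest=⌊782209·19/10000⌋=1486; principal=60501-1486=59015; balance=782209-59015=723194
33. interest=⌊723194·19/10000⌋=1374; principal=60501-1374=59127; balance=723194-59127=664067
34. interest=⌊664067·19/10000⌋=1261; principal=60501-1261=59240; balance=664067-59240=604827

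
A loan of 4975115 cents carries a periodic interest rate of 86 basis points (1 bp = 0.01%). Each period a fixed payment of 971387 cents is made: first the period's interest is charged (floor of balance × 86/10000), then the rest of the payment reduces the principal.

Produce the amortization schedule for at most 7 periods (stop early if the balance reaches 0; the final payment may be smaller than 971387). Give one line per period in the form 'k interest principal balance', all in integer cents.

1. interest=⌊4975115·86/10000⌋=42785; principal=971387-42785=928602; balance=4975115-928602=4046513
2. interest=⌊4046513·86/10000⌋=34800; principal=971387-34800=936587; balance=4046513-936587=3109926
3. interest=⌊3109926·86/10000⌋=26745; principal=971387-26745=944642; balance=3109926-944642=2165284
4. interest=⌊2165284·86/10000⌋=18621; principal=971387-18621=952766; balance=2165284-952766=1212518
5. interest=⌊1212518·86/10000⌋=10427; principal=971387-10427=960960; balance=1212518-960960=251558
6. interest=⌊251558·86/10000⌋=2163; principal=min(971387-2163,251558)=251558; balance=251558-251558=0

1 42785 928602 4046513
2 34800 936587 3109926
3 26745 944642 2165284
4 18621 952766 1212518
5 10427 960960 251558
6 2163 251558 0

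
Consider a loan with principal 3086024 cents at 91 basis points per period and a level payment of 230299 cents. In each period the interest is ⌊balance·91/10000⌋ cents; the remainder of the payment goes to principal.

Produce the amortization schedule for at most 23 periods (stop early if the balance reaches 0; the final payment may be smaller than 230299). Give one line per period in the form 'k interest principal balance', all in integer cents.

1. interest=⌊3086024·91/10000⌋=28082; principal=230299-28082=202217; balance=3086024-202217=2883807
2. interest=⌊2883807·91/10000⌋=26242; principal=230299-26242=204057; balance=2883807-204057=2679750
3. interest=⌊2679750·91/10000⌋=24385; principal=230299-24385=205914; balance=2679750-205914=2473836
4. interest=⌊2473836·91/10000⌋=22511; principal=230299-22511=207788; balance=2473836-207788=2266048
5. interest=⌊2266048·91/10000⌋=20621; principal=230299-20621=209678; balance=2266048-209678=2056370
6. interest=⌊2056370·91/10000⌋=18712; principal=230299-18712=211587; balance=2056370-211587=1844783
7. interest=⌊1844783·91/10000⌋=16787; principal=230299-16787=213512; balance=1844783-213512=1631271
8. interest=⌊1631271·91/10000⌋=14844; principal=230299-14844=215455; balance=1631271-215455=1415816
9. interest=⌊1415816·91/10000⌋=12883; principal=230299-12883=217416; balance=1415816-217416=1198400
10. interest=⌊1198400·91/10000⌋=10905; principal=230299-10905=219394; balance=1198400-219394=979006
11. interest=⌊979006·91/10000⌋=8908; principal=230299-8908=221391; balance=979006-221391=757615
12. interest=⌊757615·91/10000⌋=6894; principal=230299-6894=223405; balance=757615-223405=534210
13. interest=⌊534210·91/10000⌋=4861; principal=230299-4861=225438; balance=534210-225438=308772
14. interest=⌊308772·91/10000⌋=2809; principal=230299-2809=227490; balance=308772-227490=81282
15. interest=⌊81282·91/10000⌋=739; principal=min(230299-739,81282)=81282; balance=81282-81282=0

1 28082 202217 2883807
2 26242 204057 2679750
3 24385 205914 2473836
4 22511 207788 2266048
5 20621 209678 2056370
6 18712 211587 1844783
7 16787 213512 1631271
8 14844 215455 1415816
9 12883 217416 1198400
10 10905 219394 979006
11 8908 221391 757615
12 6894 223405 534210
13 4861 225438 308772
14 2809 227490 81282
15 739 81282 0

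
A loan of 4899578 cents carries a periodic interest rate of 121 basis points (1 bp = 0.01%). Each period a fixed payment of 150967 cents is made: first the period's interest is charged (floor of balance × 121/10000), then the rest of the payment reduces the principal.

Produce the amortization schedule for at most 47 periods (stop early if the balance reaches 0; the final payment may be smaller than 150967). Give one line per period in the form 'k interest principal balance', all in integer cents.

1 59284 91683 4807895
2 58175 92792 4715103
3 57052 93915 4621188
4 55916 95051 4526137
5 54766 96201 4429936
6 53602 97365 4332571
7 52424 98543 4234028
8 51231 99736 4134292
9 50024 100943 4033349
10 48803 102164 3931185
11 47567 103400 3827785
12 46316 104651 3723134
13 45049 105918 3617216
14 43768 107199 3510017
15 42471 108496 3401521
16 41158 109809 3291712
17 39829 111138 3180574
18 38484 112483 3068091
19 37123 113844 2954247
20 35746 115221 2839026
21 34352 116615 2722411
22 32941 118026 2604385
23 31513 119454 2484931
24 30067 120900 2364031
25 28604 122363 2241668
26 27124 123843 2117825
27 25625 125342 1992483
28 24109 126858 1865625
29 22574 128393 1737232
30 21020 129947 1607285
31 19448 131519 1475766
32 17856 133111 1342655
33 16246 134721 1207934
34 14616 136351 1071583
35 12966 138001 933582
36 11296 139671 793911
37 9606 141361 652550
38 7895 143072 509478
39 6164 144803 364675
40 4412 146555 218120
41 2639 148328 69792
42 844 69792 0

1. interest=⌊4899578·121/10000⌋=59284; principal=150967-59284=91683; balance=4899578-91683=4807895
2. interest=⌊4807895·121/10000⌋=58175; principal=150967-58175=92792; balance=4807895-92792=4715103
3. interest=⌊4715103·121/10000⌋=57052; principal=150967-57052=93915; balance=4715103-93915=4621188
4. interest=⌊4621188·121/10000⌋=55916; principal=150967-55916=95051; balance=4621188-95051=4526137
5. interest=⌊4526137·121/10000⌋=54766; principal=150967-54766=96201; balance=4526137-96201=4429936
6. interest=⌊4429936·121/10000⌋=53602; principal=150967-53602=97365; balance=4429936-97365=4332571
7. interest=⌊4332571·121/10000⌋=52424; principal=150967-52424=98543; balance=4332571-98543=4234028
8. interest=⌊4234028·121/10000⌋=51231; principal=150967-51231=99736; balance=4234028-99736=4134292
9. interest=⌊4134292·121/10000⌋=50024; principal=150967-50024=100943; balance=4134292-100943=4033349
10. interest=⌊4033349·121/10000⌋=48803; principal=150967-48803=102164; balance=4033349-102164=3931185
11. interest=⌊3931185·121/10000⌋=47567; principal=150967-47567=103400; balance=3931185-103400=3827785
12. interest=⌊3827785·121/10000⌋=46316; principal=150967-46316=104651; balance=3827785-104651=3723134
13. interest=⌊3723134·121/10000⌋=45049; principal=150967-45049=105918; balance=3723134-105918=3617216
14. interest=⌊3617216·121/10000⌋=43768; principal=150967-43768=107199; balance=3617216-107199=3510017
15. interest=⌊3510017·121/10000⌋=42471; principal=150967-42471=108496; balance=3510017-108496=3401521
16. interest=⌊3401521·121/10000⌋=41158; principal=150967-41158=109809; balance=3401521-109809=3291712
17. interest=⌊3291712·121/10000⌋=39829; principal=150967-39829=111138; balance=3291712-111138=3180574
18. interest=⌊3180574·121/10000⌋=38484; principal=150967-38484=112483; balance=3180574-112483=3068091
19. interest=⌊3068091·121/10000⌋=37123; principal=150967-37123=113844; balance=3068091-113844=2954247
20. interest=⌊2954247·121/10000⌋=35746; principal=150967-35746=115221; balance=2954247-115221=2839026
21. interest=⌊2839026·121/10000⌋=34352; principal=150967-34352=116615; balance=2839026-116615=2722411
22. interest=⌊2722411·121/10000⌋=32941; principal=150967-32941=118026; balance=2722411-118026=2604385
23. interest=⌊2604385·121/10000⌋=31513; principal=150967-31513=119454; balance=2604385-119454=2484931
24. interest=⌊2484931·121/10000⌋=30067; principal=150967-30067=120900; balance=2484931-120900=2364031
25. interest=⌊2364031·121/10000⌋=28604; principal=150967-28604=122363; balance=2364031-122363=2241668
26. interest=⌊2241668·121/10000⌋=27124; principal=150967-27124=123843; balance=2241668-123843=2117825
27. interest=⌊2117825·121/10000⌋=25625; principal=150967-25625=125342; balance=2117825-125342=1992483
28. interest=⌊1992483·121/10000⌋=24109; principal=150967-24109=126858; balance=1992483-126858=1865625
29. interest=⌊1865625·121/10000⌋=22574; principal=150967-22574=128393; balance=1865625-128393=1737232
30. interest=⌊1737232·121/10000⌋=21020; principal=150967-21020=129947; balance=1737232-129947=1607285
31. interest=⌊1607285·121/10000⌋=19448; principal=150967-19448=131519; balance=1607285-131519=1475766
32. interest=⌊1475766·121/10000⌋=17856; principal=150967-17856=133111; balance=1475766-133111=1342655
33. interest=⌊1342655·121/10000⌋=16246; principal=150967-16246=134721; balance=1342655-134721=1207934
34. interest=⌊1207934·121/10000⌋=14616; principal=150967-14616=136351; balance=1207934-136351=1071583
35. interest=⌊1071583·121/10000⌋=12966; principal=150967-12966=138001; balance=1071583-138001=933582
36. interest=⌊933582·121/10000⌋=11296; principal=150967-11296=139671; balance=933582-139671=793911
37. interest=⌊793911·121/10000⌋=9606; principal=150967-9606=141361; balance=793911-141361=652550
38. interest=⌊652550·121/10000⌋=7895; principal=150967-7895=143072; balance=652550-143072=509478
39. interest=⌊509478·121/10000⌋=6164; principal=150967-6164=144803; balance=509478-144803=364675
40. interest=⌊364675·121/10000⌋=4412; principal=150967-4412=146555; balance=364675-146555=218120
41. interest=⌊218120·121/10000⌋=2639; principal=150967-2639=148328; balance=218120-148328=69792
42. interest=⌊69792·121/10000⌋=844; principal=min(150967-844,69792)=69792; balance=69792-69792=0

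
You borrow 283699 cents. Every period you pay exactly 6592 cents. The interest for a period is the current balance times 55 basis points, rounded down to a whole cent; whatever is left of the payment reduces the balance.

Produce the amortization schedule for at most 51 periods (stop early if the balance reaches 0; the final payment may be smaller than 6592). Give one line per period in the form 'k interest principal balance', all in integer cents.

1. interest=⌊283699·55/10000⌋=1560; principal=6592-1560=5032; balance=283699-5032=278667
2. interest=⌊278667·55/10000⌋=1532; principal=6592-1532=5060; balance=278667-5060=273607
3. interest=⌊273607·55/10000⌋=1504; principal=6592-1504=5088; balance=273607-5088=268519
4. interest=⌊268519·55/10000⌋=1476; principal=6592-1476=5116; balance=268519-5116=263403
5. interest=⌊263403·55/10000⌋=1448; principal=6592-1448=5144; balance=263403-5144=258259
6. interest=⌊258259·55/10000⌋=1420; principal=6592-1420=5172; balance=258259-5172=253087
7. interest=⌊253087·55/10000⌋=1391; principal=6592-1391=5201; balance=253087-5201=247886
8. interest=⌊247886·55/10000⌋=1363; principal=6592-1363=5229; balance=247886-5229=242657
9. interest=⌊242657·55/10000⌋=1334; principal=6592-1334=5258; balance=242657-5258=237399
10. interest=⌊237399·55/10000⌋=1305; principal=6592-1305=5287; balance=237399-5287=232112
11. interest=⌊232112·55/10000⌋=1276; principal=6592-1276=5316; balance=232112-5316=226796
12. interest=⌊226796·55/10000⌋=1247; principal=6592-1247=5345; balance=226796-5345=221451
13. interest=⌊221451·55/10000⌋=1217; principal=6592-1217=5375; balance=221451-5375=216076
14. interest=⌊216076·55/10000⌋=1188; principal=6592-1188=5404; balance=216076-5404=210672
15. interest=⌊210672·55/10000⌋=1158; principal=6592-1158=5434; balance=210672-5434=205238
16. interest=⌊205238·55/10000⌋=1128; principal=6592-1128=5464; balance=205238-5464=199774
17. interest=⌊199774·55/10000⌋=1098; principal=6592-1098=5494; balance=199774-5494=194280
18. interest=⌊194280·55/10000⌋=1068; principal=6592-1068=5524; balance=194280-5524=188756
19. interest=⌊188756·55/10000⌋=1038; principal=6592-1038=5554; balance=188756-5554=183202
20. interest=⌊183202·55/10000⌋=1007; principal=6592-1007=5585; balance=183202-5585=177617
21. interest=⌊177617·55/10000⌋=976; principal=6592-976=5616; balance=177617-5616=172001
22. interest=⌊172001·55/10000⌋=946; principal=6592-946=5646; balance=172001-5646=166355
23. interest=⌊166355·55/10000⌋=914; principal=6592-914=5678; balance=166355-5678=160677
24. interest=⌊160677·55/10000⌋=883; principal=6592-883=5709; balance=160677-5709=154968
25. interest=⌊154968·55/10000⌋=852; principal=6592-852=5740; balance=154968-5740=149228
26. interest=⌊149228·55/10000⌋=820; principal=6592-820=5772; balance=149228-5772=143456
27. interest=⌊143456·55/10000⌋=789; principal=6592-789=5803; balance=143456-5803=137653
28. interest=⌊137653·55/10000⌋=757; principal=6592-757=5835; balance=137653-5835=131818
29. interest=⌊131818·55/10000⌋=724; principal=6592-724=5868; balance=131818-5868=125950
30. interest=⌊125950·55/10000⌋=692; principal=6592-692=5900; balance=125950-5900=120050
31. interest=⌊120050·55/10000⌋=660; principal=6592-660=5932; balance=120050-5932=114118
32. interest=⌊114118·55/10000⌋=627; principal=6592-627=5965; balance=114118-5965=108153
33. interest=⌊108153·55/10000⌋=594; principal=6592-594=5998; balance=108153-5998=102155
34. interest=⌊102155·55/10000⌋=561; principal=6592-561=6031; balance=102155-6031=96124
35. interest=⌊96124·55/10000⌋=528; principal=6592-528=6064; balance=96124-6064=90060
36. interest=⌊90060·55/10000⌋=495; principal=6592-495=6097; balance=90060-6097=83963
37. interest=⌊83963·55/10000⌋=461; principal=6592-461=6131; balance=83963-6131=77832
38. interest=⌊77832·55/10000⌋=428; principal=6592-428=6164; balance=77832-6164=71668
39. interest=⌊71668·55/10000⌋=394; principal=6592-394=6198; balance=71668-6198=65470
40. interest=⌊65470·55/10000⌋=360; principal=6592-360=6232; balance=65470-6232=59238
41. interest=⌊59238·55/10000⌋=325; principal=6592-325=6267; balance=59238-6267=52971
42. interest=⌊52971·55/10000⌋=291; principal=6592-291=6301; balance=52971-6301=46670
43. interest=⌊46670·55/10000⌋=256; principal=6592-256=6336; balance=46670-6336=40334
44. interest=⌊40334·55/10000⌋=221; principal=6592-221=6371; balance=40334-6371=33963
45. interest=⌊33963·55/10000⌋=186; principal=6592-186=6406; balance=33963-6406=27557
46. interest=⌊27557·55/10000⌋=151; principal=6592-151=6441; balance=27557-6441=21116
47. interest=⌊21116·55/10000⌋=116; principal=6592-116=6476; balance=21116-6476=14640
48. interest=⌊14640·55/10000⌋=80; principal=6592-80=6512; balance=14640-6512=8128
49. interest=⌊8128·55/10000⌋=44; principal=6592-44=6548; balance=8128-6548=1580
50. interest=⌊1580·55/10000⌋=8; principal=min(6592-8,1580)=1580; balance=1580-1580=0

1 1560 5032 278667
2 1532 5060 273607
3 1504 5088 268519
4 1476 5116 263403
5 1448 5144 258259
6 1420 5172 253087
7 1391 5201 247886
8 1363 5229 242657
9 1334 5258 237399
10 1305 5287 232112
11 1276 5316 226796
12 1247 5345 221451
13 1217 5375 216076
14 1188 5404 210672
15 1158 5434 205238
16 1128 5464 199774
17 1098 5494 194280
18 1068 5524 188756
19 1038 5554 183202
20 1007 5585 177617
21 976 5616 172001
22 946 5646 166355
23 914 5678 160677
24 883 5709 154968
25 852 5740 149228
26 820 5772 143456
27 789 5803 137653
28 757 5835 131818
29 724 5868 125950
30 692 5900 120050
31 660 5932 114118
32 627 5965 108153
33 594 5998 102155
34 561 6031 96124
35 528 6064 90060
36 495 6097 83963
37 461 6131 77832
38 428 6164 71668
39 394 6198 65470
40 360 6232 59238
41 325 6267 52971
42 291 6301 46670
43 256 6336 40334
44 221 6371 33963
45 186 6406 27557
46 151 6441 21116
47 116 6476 14640
48 80 6512 8128
49 44 6548 1580
50 8 1580 0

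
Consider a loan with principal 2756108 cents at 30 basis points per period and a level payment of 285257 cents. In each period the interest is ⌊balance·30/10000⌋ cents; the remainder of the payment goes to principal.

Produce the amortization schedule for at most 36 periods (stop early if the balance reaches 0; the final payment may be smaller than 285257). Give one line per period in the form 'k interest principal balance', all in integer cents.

1. interest=⌊2756108·30/10000⌋=8268; principal=285257-8268=276989; balance=2756108-276989=2479119
2. interest=⌊2479119·30/10000⌋=7437; principal=285257-7437=277820; balance=2479119-277820=2201299
3. interest=⌊2201299·30/10000⌋=6603; principal=285257-6603=278654; balance=2201299-278654=1922645
4. interest=⌊1922645·30/10000⌋=5767; principal=285257-5767=279490; balance=1922645-279490=1643155
5. interest=⌊1643155·30/10000⌋=4929; principal=285257-4929=280328; balance=1643155-280328=1362827
6. interest=⌊1362827·30/10000⌋=4088; principal=285257-4088=281169; balance=1362827-281169=1081658
7. interest=⌊1081658·30/10000⌋=3244; principal=285257-3244=282013; balance=1081658-282013=799645
8. interest=⌊799645·30/10000⌋=2398; principal=285257-2398=282859; balance=799645-282859=516786
9. interest=⌊516786·30/10000⌋=1550; principal=285257-1550=283707; balance=516786-283707=233079
10. interest=⌊233079·30/10000⌋=699; principal=min(285257-699,233079)=233079; balance=233079-233079=0

1 8268 276989 2479119
2 7437 277820 2201299
3 6603 278654 1922645
4 5767 279490 1643155
5 4929 280328 1362827
6 4088 281169 1081658
7 3244 282013 799645
8 2398 282859 516786
9 1550 283707 233079
10 699 233079 0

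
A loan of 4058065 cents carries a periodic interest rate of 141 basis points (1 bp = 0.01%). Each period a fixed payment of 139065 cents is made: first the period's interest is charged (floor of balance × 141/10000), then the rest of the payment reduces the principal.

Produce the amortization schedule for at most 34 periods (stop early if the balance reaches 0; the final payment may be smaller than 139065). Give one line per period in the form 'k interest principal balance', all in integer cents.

1. interest=⌊4058065·141/10000⌋=57218; principal=139065-57218=81847; balance=4058065-81847=3976218
2. interest=⌊3976218·141/10000⌋=56064; principal=139065-56064=83001; balance=3976218-83001=3893217
3. interest=⌊3893217·141/10000⌋=54894; principal=139065-54894=84171; balance=3893217-84171=3809046
4. interest=⌊3809046·141/10000⌋=53707; principal=139065-53707=85358; balance=3809046-85358=3723688
5. interest=⌊3723688·141/10000⌋=52504; principal=139065-52504=86561; balance=3723688-86561=3637127
6. interest=⌊3637127·141/10000⌋=51283; principal=139065-51283=87782; balance=3637127-87782=3549345
7. interest=⌊3549345·141/10000⌋=50045; principal=139065-50045=89020; balance=3549345-89020=3460325
8. interest=⌊3460325·141/10000⌋=48790; principal=139065-48790=90275; balance=3460325-90275=3370050
9. interest=⌊3370050·141/10000⌋=47517; principal=139065-47517=91548; balance=3370050-91548=3278502
10. interest=⌊3278502·141/10000⌋=46226; principal=139065-46226=92839; balance=3278502-92839=3185663
11. interest=⌊3185663·141/10000⌋=44917; principal=139065-44917=94148; balance=3185663-94148=3091515
12. interest=⌊3091515·141/10000⌋=43590; principal=139065-43590=95475; balance=3091515-95475=2996040
13. interest=⌊2996040·141/10000⌋=42244; principal=139065-42244=96821; balance=2996040-96821=2899219
14. interest=⌊2899219·141/10000⌋=40878; principal=139065-40878=98187; balance=2899219-98187=2801032
15. interest=⌊2801032·141/10000⌋=39494; principal=139065-39494=99571; balance=2801032-99571=2701461
16. interest=⌊2701461·141/10000⌋=38090; principal=139065-38090=100975; balance=2701461-100975=2600486
17. interest=⌊2600486·141/10000⌋=36666; principal=139065-36666=102399; balance=2600486-102399=2498087
18. interest=⌊2498087·141/10000⌋=35223; principal=139065-35223=103842; balance=2498087-103842=2394245
19. interest=⌊2394245·141/10000⌋=33758; principal=139065-33758=105307; balance=2394245-105307=2288938
20. interest=⌊2288938·141/10000⌋=32274; principal=139065-32274=106791; balance=2288938-106791=2182147
21. interest=⌊2182147·141/10000⌋=30768; principal=139065-30768=108297; balance=2182147-108297=2073850
22. interest=⌊2073850·141/10000⌋=29241; principal=139065-29241=109824; balance=2073850-109824=1964026
23. interest=⌊1964026·141/10000⌋=27692; principal=139065-27692=111373; balance=1964026-111373=1852653
24. interest=⌊1852653·141/10000⌋=26122; principal=139065-26122=112943; balance=1852653-112943=1739710
25. interest=⌊1739710·141/10000⌋=24529; principal=139065-24529=114536; balance=1739710-114536=1625174
26. interest=⌊1625174·141/10000⌋=22914; principal=139065-22914=116151; balance=1625174-116151=1509023
27. interest=⌊1509023·141/10000⌋=21277; principal=139065-21277=117788; balance=1509023-117788=1391235
28. interest=⌊1391235·141/10000⌋=19616; principal=139065-19616=119449; balance=1391235-119449=1271786
29. interest=⌊1271786·141/10000⌋=17932; principal=139065-17932=121133; balance=1271786-121133=1150653
30. interest=⌊1150653·141/10000⌋=16224; principal=139065-16224=122841; balance=1150653-122841=1027812
31. interest=⌊1027812·141/10000⌋=14492; principal=139065-14492=124573; balance=1027812-124573=903239
32. interest=⌊903239·141/10000⌋=12735; principal=139065-12735=126330; balance=903239-126330=776909
33. interest=⌊776909·141/10000⌋=10954; principal=139065-10954=128111; balance=776909-128111=648798
34. interest=⌊648798·141/10000⌋=9148; principal=139065-9148=129917; balance=648798-129917=518881

1 57218 81847 3976218
2 56064 83001 3893217
3 54894 84171 3809046
4 53707 85358 3723688
5 52504 86561 3637127
6 51283 87782 3549345
7 50045 89020 3460325
8 48790 90275 3370050
9 47517 91548 3278502
10 46226 92839 3185663
11 44917 94148 3091515
12 43590 95475 2996040
13 42244 96821 2899219
14 40878 98187 2801032
15 39494 99571 2701461
16 38090 100975 2600486
17 36666 102399 2498087
18 35223 103842 2394245
19 33758 105307 2288938
20 32274 106791 2182147
21 30768 108297 2073850
22 29241 109824 1964026
23 27692 111373 1852653
24 26122 112943 1739710
25 24529 114536 1625174
26 22914 116151 1509023
27 21277 117788 1391235
28 19616 119449 1271786
29 17932 121133 1150653
30 16224 122841 1027812
31 14492 124573 903239
32 12735 126330 776909
33 10954 128111 648798
34 9148 129917 518881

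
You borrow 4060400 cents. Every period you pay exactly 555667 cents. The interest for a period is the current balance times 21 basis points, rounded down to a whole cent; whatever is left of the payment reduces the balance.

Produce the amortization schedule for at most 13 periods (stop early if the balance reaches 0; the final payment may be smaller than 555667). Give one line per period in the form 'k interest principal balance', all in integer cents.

1 8526 547141 3513259
2 7377 548290 2964969
3 6226 549441 2415528
4 5072 550595 1864933
5 3916 551751 1313182
6 2757 552910 760272
7 1596 554071 206201
8 433 206201 0

1. interest=⌊4060400·21/10000⌋=8526; principal=555667-8526=547141; balance=4060400-547141=3513259
2. interest=⌊3513259·21/10000⌋=7377; principal=555667-7377=548290; balance=3513259-548290=2964969
3. interest=⌊2964969·21/10000⌋=6226; principal=555667-6226=549441; balance=2964969-549441=2415528
4. interest=⌊2415528·21/10000⌋=5072; principal=555667-5072=550595; balance=2415528-550595=1864933
5. interest=⌊1864933·21/10000⌋=3916; principal=555667-3916=551751; balance=1864933-551751=1313182
6. interest=⌊1313182·21/10000⌋=2757; principal=555667-2757=552910; balance=1313182-552910=760272
7. interest=⌊760272·21/10000⌋=1596; principal=555667-1596=554071; balance=760272-554071=206201
8. interest=⌊206201·21/10000⌋=433; principal=min(555667-433,206201)=206201; balance=206201-206201=0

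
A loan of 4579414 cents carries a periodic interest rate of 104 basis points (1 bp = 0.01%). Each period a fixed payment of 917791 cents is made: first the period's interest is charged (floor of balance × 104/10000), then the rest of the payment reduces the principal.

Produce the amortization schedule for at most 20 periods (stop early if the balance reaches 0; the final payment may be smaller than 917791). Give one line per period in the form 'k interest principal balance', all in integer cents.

1 47625 870166 3709248
2 38576 879215 2830033
3 29432 888359 1941674
4 20193 897598 1044076
5 10858 906933 137143
6 1426 137143 0

1. interest=⌊4579414·104/10000⌋=47625; principal=917791-47625=870166; balance=4579414-870166=3709248
2. interest=⌊3709248·104/10000⌋=38576; principal=917791-38576=879215; balance=3709248-879215=2830033
3. interest=⌊2830033·104/10000⌋=29432; principal=917791-29432=888359; balance=2830033-888359=1941674
4. interest=⌊1941674·104/10000⌋=20193; principal=917791-20193=897598; balance=1941674-897598=1044076
5. interest=⌊1044076·104/10000⌋=10858; principal=917791-10858=906933; balance=1044076-906933=137143
6. interest=⌊137143·104/10000⌋=1426; principal=min(917791-1426,137143)=137143; balance=137143-137143=0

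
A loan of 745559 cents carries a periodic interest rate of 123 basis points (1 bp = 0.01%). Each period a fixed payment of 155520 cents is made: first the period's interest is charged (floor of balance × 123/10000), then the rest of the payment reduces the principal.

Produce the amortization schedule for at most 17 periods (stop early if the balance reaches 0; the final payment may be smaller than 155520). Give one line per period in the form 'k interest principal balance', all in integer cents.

1. interest=⌊745559·123/10000⌋=9170; principal=155520-9170=146350; balance=745559-146350=599209
2. interest=⌊599209·123/10000⌋=7370; principal=155520-7370=148150; balance=599209-148150=451059
3. interest=⌊451059·123/10000⌋=5548; principal=155520-5548=149972; balance=451059-149972=301087
4. interest=⌊301087·123/10000⌋=3703; principal=155520-3703=151817; balance=301087-151817=149270
5. interest=⌊149270·123/10000⌋=1836; principal=min(155520-1836,149270)=149270; balance=149270-149270=0

1 9170 146350 599209
2 7370 148150 451059
3 5548 149972 301087
4 3703 151817 149270
5 1836 149270 0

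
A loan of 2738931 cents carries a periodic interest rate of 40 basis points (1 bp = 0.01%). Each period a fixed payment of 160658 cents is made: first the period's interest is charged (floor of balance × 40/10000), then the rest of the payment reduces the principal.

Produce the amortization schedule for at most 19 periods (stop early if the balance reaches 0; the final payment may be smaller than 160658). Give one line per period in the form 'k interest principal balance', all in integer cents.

1. interest=⌊2738931·40/10000⌋=10955; principal=160658-10955=149703; balance=2738931-149703=2589228
2. interest=⌊2589228·40/10000⌋=10356; principal=160658-10356=150302; balance=2589228-150302=2438926
3. interest=⌊2438926·40/10000⌋=9755; principal=160658-9755=150903; balance=2438926-150903=2288023
4. interest=⌊2288023·40/10000⌋=9152; principal=160658-9152=151506; balance=2288023-151506=2136517
5. interest=⌊2136517·40/10000⌋=8546; principal=160658-8546=152112; balance=2136517-152112=1984405
6. interest=⌊1984405·40/10000⌋=7937; principal=160658-7937=152721; balance=1984405-152721=1831684
7. interest=⌊1831684·40/10000⌋=7326; principal=160658-7326=153332; balance=1831684-153332=1678352
8. interest=⌊1678352·40/10000⌋=6713; principal=160658-6713=153945; balance=1678352-153945=1524407
9. interest=⌊1524407·40/10000⌋=6097; principal=160658-6097=154561; balance=1524407-154561=1369846
10. interest=⌊1369846·40/10000⌋=5479; principal=160658-5479=155179; balance=1369846-155179=1214667
11. interest=⌊1214667·40/10000⌋=4858; principal=160658-4858=155800; balance=1214667-155800=1058867
12. interest=⌊1058867·40/10000⌋=4235; principal=160658-4235=156423; balance=1058867-156423=902444
13. interest=⌊902444·40/10000⌋=3609; principal=160658-3609=157049; balance=902444-157049=745395
14. interest=⌊745395·40/10000⌋=2981; principal=160658-2981=157677; balance=745395-157677=587718
15. interest=⌊587718·40/10000⌋=2350; principal=160658-2350=158308; balance=587718-158308=429410
16. interest=⌊429410·40/10000⌋=1717; principal=160658-1717=158941; balance=429410-158941=270469
17. interest=⌊270469·40/10000⌋=1081; principal=160658-1081=159577; balance=270469-159577=110892
18. interest=⌊110892·40/10000⌋=443; principal=min(160658-443,110892)=110892; balance=110892-110892=0

1 10955 149703 2589228
2 10356 150302 2438926
3 9755 150903 2288023
4 9152 151506 2136517
5 8546 152112 1984405
6 7937 152721 1831684
7 7326 153332 1678352
8 6713 153945 1524407
9 6097 154561 1369846
10 5479 155179 1214667
11 4858 155800 1058867
12 4235 156423 902444
13 3609 157049 745395
14 2981 157677 587718
15 2350 158308 429410
16 1717 158941 270469
17 1081 159577 110892
18 443 110892 0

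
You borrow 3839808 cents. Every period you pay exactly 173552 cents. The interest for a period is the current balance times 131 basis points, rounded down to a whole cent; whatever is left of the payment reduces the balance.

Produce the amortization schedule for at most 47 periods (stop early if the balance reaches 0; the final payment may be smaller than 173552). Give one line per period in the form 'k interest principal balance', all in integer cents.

1. interest=⌊3839808·131/10000⌋=50301; principal=173552-50301=123251; balance=3839808-123251=3716557
2. interest=⌊3716557·131/10000⌋=48686; principal=173552-48686=124866; balance=3716557-124866=3591691
3. interest=⌊3591691·131/10000⌋=47051; principal=173552-47051=126501; balance=3591691-126501=3465190
4. interest=⌊3465190·131/10000⌋=45393; principal=173552-45393=128159; balance=3465190-128159=3337031
5. interest=⌊3337031·131/10000⌋=43715; principal=173552-43715=129837; balance=3337031-129837=3207194
6. interest=⌊3207194·131/10000⌋=42014; principal=173552-42014=131538; balance=3207194-131538=3075656
7. interest=⌊3075656·131/10000⌋=40291; principal=173552-40291=133261; balance=3075656-133261=2942395
8. interest=⌊2942395·131/10000⌋=38545; principal=173552-38545=135007; balance=2942395-135007=2807388
9. interest=⌊2807388·131/10000⌋=36776; principal=173552-36776=136776; balance=2807388-136776=2670612
10. interest=⌊2670612·131/10000⌋=34985; principal=173552-34985=138567; balance=2670612-138567=2532045
11. interest=⌊2532045·131/10000⌋=33169; principal=173552-33169=140383; balance=2532045-140383=2391662
12. interest=⌊2391662·131/10000⌋=31330; principal=173552-31330=142222; balance=2391662-142222=2249440
13. interest=⌊2249440·131/10000⌋=29467; principal=173552-29467=144085; balance=2249440-144085=2105355
14. interest=⌊2105355·131/10000⌋=27580; principal=173552-27580=145972; balance=2105355-145972=1959383
15. interest=⌊1959383·131/10000⌋=25667; principal=173552-25667=147885; balance=1959383-147885=1811498
16. interest=⌊1811498·131/10000⌋=23730; principal=173552-23730=149822; balance=1811498-149822=1661676
17. interest=⌊1661676·131/10000⌋=21767; principal=173552-21767=151785; balance=1661676-151785=1509891
18. interest=⌊1509891·131/10000⌋=19779; principal=173552-19779=153773; balance=1509891-153773=1356118
19. interest=⌊1356118·131/10000⌋=17765; principal=173552-17765=155787; balance=1356118-155787=1200331
20. interest=⌊1200331·131/10000⌋=15724; principal=173552-15724=157828; balance=1200331-157828=1042503
21. interest=⌊1042503·131/10000⌋=13656; principal=173552-13656=159896; balance=1042503-159896=882607
22. interest=⌊882607·131/10000⌋=11562; principal=173552-11562=161990; balance=882607-161990=720617
23. interest=⌊720617·131/10000⌋=9440; principal=173552-9440=164112; balance=720617-164112=556505
24. interest=⌊556505·131/10000⌋=7290; principal=173552-7290=166262; balance=556505-166262=390243
25. interest=⌊390243·131/10000⌋=5112; principal=173552-5112=168440; balance=390243-168440=221803
26. interest=⌊221803·131/10000⌋=2905; principal=173552-2905=170647; balance=221803-170647=51156
27. interest=⌊51156·131/10000⌋=670; principal=min(173552-670,51156)=51156; balance=51156-51156=0

1 50301 123251 3716557
2 48686 124866 3591691
3 47051 126501 3465190
4 45393 128159 3337031
5 43715 129837 3207194
6 42014 131538 3075656
7 40291 133261 2942395
8 38545 135007 2807388
9 36776 136776 2670612
10 34985 138567 2532045
11 33169 140383 2391662
12 31330 142222 2249440
13 29467 144085 2105355
14 27580 145972 1959383
15 25667 147885 1811498
16 23730 149822 1661676
17 21767 151785 1509891
18 19779 153773 1356118
19 17765 155787 1200331
20 15724 157828 1042503
21 13656 159896 882607
22 11562 161990 720617
23 9440 164112 556505
24 7290 166262 390243
25 5112 168440 221803
26 2905 170647 51156
27 670 51156 0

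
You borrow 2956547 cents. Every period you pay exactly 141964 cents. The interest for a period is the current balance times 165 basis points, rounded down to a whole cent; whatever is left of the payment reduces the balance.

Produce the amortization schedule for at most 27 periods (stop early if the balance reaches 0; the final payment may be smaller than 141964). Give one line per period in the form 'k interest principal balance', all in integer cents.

1 48783 93181 2863366
2 47245 94719 2768647
3 45682 96282 2672365
4 44094 97870 2574495
5 42479 99485 2475010
6 40837 101127 2373883
7 39169 102795 2271088
8 37472 104492 2166596
9 35748 106216 2060380
10 33996 107968 1952412
11 32214 109750 1842662
12 30403 111561 1731101
13 28563 113401 1617700
14 26692 115272 1502428
15 24790 117174 1385254
16 22856 119108 1266146
17 20891 121073 1145073
18 18893 123071 1022002
19 16863 125101 896901
20 14798 127166 769735
21 12700 129264 640471
22 10567 131397 509074
23 8399 133565 375509
24 6195 135769 239740
25 3955 138009 101731
26 1678 101731 0

1. interest=⌊2956547·165/10000⌋=48783; principal=141964-48783=93181; balance=2956547-93181=2863366
2. interest=⌊2863366·165/10000⌋=47245; principal=141964-47245=94719; balance=2863366-94719=2768647
3. interest=⌊2768647·165/10000⌋=45682; principal=141964-45682=96282; balance=2768647-96282=2672365
4. interest=⌊2672365·165/10000⌋=44094; principal=141964-44094=97870; balance=2672365-97870=2574495
5. interest=⌊2574495·165/10000⌋=42479; principal=141964-42479=99485; balance=2574495-99485=2475010
6. interest=⌊2475010·165/10000⌋=40837; principal=141964-40837=101127; balance=2475010-101127=2373883
7. interest=⌊2373883·165/10000⌋=39169; principal=141964-39169=102795; balance=2373883-102795=2271088
8. interest=⌊2271088·165/10000⌋=37472; principal=141964-37472=104492; balance=2271088-104492=2166596
9. interest=⌊2166596·165/10000⌋=35748; principal=141964-35748=106216; balance=2166596-106216=2060380
10. interest=⌊2060380·165/10000⌋=33996; principal=141964-33996=107968; balance=2060380-107968=1952412
11. interest=⌊1952412·165/10000⌋=32214; principal=141964-32214=109750; balance=1952412-109750=1842662
12. interest=⌊1842662·165/10000⌋=30403; principal=141964-30403=111561; balance=1842662-111561=1731101
13. interest=⌊1731101·165/10000⌋=28563; principal=141964-28563=113401; balance=1731101-113401=1617700
14. interest=⌊1617700·165/10000⌋=26692; principal=141964-26692=115272; balance=1617700-115272=1502428
15. interest=⌊1502428·165/10000⌋=24790; principal=141964-24790=117174; balance=1502428-117174=1385254
16. interest=⌊1385254·165/10000⌋=22856; principal=141964-22856=119108; balance=1385254-119108=1266146
17. interest=⌊1266146·165/10000⌋=20891; principal=141964-20891=121073; balance=1266146-121073=1145073
18. interest=⌊1145073·165/10000⌋=18893; principal=141964-18893=123071; balance=1145073-123071=1022002
19. interest=⌊1022002·165/10000⌋=16863; principal=141964-16863=125101; balance=1022002-125101=896901
20. interest=⌊896901·165/10000⌋=14798; principal=141964-14798=127166; balance=896901-127166=769735
21. interest=⌊769735·165/10000⌋=12700; principal=141964-12700=129264; balance=769735-129264=640471
22. interest=⌊640471·165/10000⌋=10567; principal=141964-10567=131397; balance=640471-131397=509074
23. interest=⌊509074·165/10000⌋=8399; principal=141964-8399=133565; balance=509074-133565=375509
24. interest=⌊375509·165/10000⌋=6195; principal=141964-6195=135769; balance=375509-135769=239740
25. interest=⌊239740·165/10000⌋=3955; principal=141964-3955=138009; balance=239740-138009=101731
26. interest=⌊101731·165/10000⌋=1678; principal=min(141964-1678,101731)=101731; balance=101731-101731=0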